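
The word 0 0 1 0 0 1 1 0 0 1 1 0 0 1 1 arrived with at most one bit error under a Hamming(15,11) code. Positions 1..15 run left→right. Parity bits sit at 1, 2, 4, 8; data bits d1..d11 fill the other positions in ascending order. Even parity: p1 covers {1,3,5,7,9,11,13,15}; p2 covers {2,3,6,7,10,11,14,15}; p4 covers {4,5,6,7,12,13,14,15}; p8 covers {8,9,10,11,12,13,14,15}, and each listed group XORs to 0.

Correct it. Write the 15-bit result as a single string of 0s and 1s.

011001100110011

s1 (pos 1,3,5,7,9,11,13,15): 0⊕1⊕0⊕1⊕0⊕1⊕0⊕1 = 0
s2 (pos 2,3,6,7,10,11,14,15): 0⊕1⊕1⊕1⊕1⊕1⊕1⊕1 = 1
s4 (pos 4,5,6,7,12,13,14,15): 0⊕0⊕1⊕1⊕0⊕0⊕1⊕1 = 0
s8 (pos 8,9,10,11,12,13,14,15): 0⊕0⊕1⊕1⊕0⊕0⊕1⊕1 = 0
Syndrome s8…s1 = 0010 → error at position 2.
Flip position 2: 001001100110011 → 011001100110011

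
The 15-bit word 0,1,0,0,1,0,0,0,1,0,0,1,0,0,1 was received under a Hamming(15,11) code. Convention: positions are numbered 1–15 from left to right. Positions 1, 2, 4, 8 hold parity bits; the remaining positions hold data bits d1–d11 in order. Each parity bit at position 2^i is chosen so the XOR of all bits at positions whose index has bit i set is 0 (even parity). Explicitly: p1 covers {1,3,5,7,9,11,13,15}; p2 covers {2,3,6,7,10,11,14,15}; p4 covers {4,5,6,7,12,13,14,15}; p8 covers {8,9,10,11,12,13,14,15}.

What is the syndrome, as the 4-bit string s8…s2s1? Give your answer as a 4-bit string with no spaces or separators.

s1 (pos 1,3,5,7,9,11,13,15): 0⊕0⊕1⊕0⊕1⊕0⊕0⊕1 = 1
s2 (pos 2,3,6,7,10,11,14,15): 1⊕0⊕0⊕0⊕0⊕0⊕0⊕1 = 0
s4 (pos 4,5,6,7,12,13,14,15): 0⊕1⊕0⊕0⊕1⊕0⊕0⊕1 = 1
s8 (pos 8,9,10,11,12,13,14,15): 0⊕1⊕0⊕0⊕1⊕0⊕0⊕1 = 1
Syndrome s8…s1 = 1101 → error at position 13.

1101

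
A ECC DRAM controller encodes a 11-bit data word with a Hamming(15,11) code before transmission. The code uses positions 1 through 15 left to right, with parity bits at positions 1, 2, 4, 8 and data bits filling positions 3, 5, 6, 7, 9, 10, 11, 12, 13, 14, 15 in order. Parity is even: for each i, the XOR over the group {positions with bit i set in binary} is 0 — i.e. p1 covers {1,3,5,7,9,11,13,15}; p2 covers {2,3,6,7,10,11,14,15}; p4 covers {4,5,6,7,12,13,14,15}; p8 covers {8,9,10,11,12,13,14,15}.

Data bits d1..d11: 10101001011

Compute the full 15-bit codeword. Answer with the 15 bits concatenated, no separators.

Place data at non-parity positions: p1 p2 1 p4 0 1 0 p8 1 0 0 1 0 1 1
p1 (pos 1,3,5,7,9,11,13,15): XOR of data positions = 1⊕0⊕0⊕1⊕0⊕0⊕1 = 1
p2 (pos 2,3,6,7,10,11,14,15): XOR of data positions = 1⊕1⊕0⊕0⊕0⊕1⊕1 = 0
p4 (pos 4,5,6,7,12,13,14,15): XOR of data positions = 0⊕1⊕0⊕1⊕0⊕1⊕1 = 0
p8 (pos 8,9,10,11,12,13,14,15): XOR of data positions = 1⊕0⊕0⊕1⊕0⊕1⊕1 = 0
Codeword: 101001001001011

101001001001011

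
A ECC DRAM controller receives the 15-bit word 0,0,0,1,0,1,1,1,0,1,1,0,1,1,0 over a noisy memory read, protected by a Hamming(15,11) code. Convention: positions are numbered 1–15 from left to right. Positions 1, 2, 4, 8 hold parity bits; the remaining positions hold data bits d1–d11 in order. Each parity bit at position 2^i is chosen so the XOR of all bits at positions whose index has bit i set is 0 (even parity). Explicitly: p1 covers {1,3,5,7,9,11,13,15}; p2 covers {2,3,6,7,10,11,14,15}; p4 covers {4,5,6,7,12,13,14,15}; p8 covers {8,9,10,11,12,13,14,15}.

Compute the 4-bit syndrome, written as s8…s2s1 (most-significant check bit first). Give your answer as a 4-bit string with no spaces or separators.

1111

s1 (pos 1,3,5,7,9,11,13,15): 0⊕0⊕0⊕1⊕0⊕1⊕1⊕0 = 1
s2 (pos 2,3,6,7,10,11,14,15): 0⊕0⊕1⊕1⊕1⊕1⊕1⊕0 = 1
s4 (pos 4,5,6,7,12,13,14,15): 1⊕0⊕1⊕1⊕0⊕1⊕1⊕0 = 1
s8 (pos 8,9,10,11,12,13,14,15): 1⊕0⊕1⊕1⊕0⊕1⊕1⊕0 = 1
Syndrome s8…s1 = 1111 → error at position 15.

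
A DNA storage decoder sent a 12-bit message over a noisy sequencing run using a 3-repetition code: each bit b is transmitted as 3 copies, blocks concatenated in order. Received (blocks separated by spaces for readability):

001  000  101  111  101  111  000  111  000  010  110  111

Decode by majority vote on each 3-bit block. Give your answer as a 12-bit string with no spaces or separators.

001111010011

Block 1 (001): 1 one → 0
Block 2 (000): 0 ones → 0
Block 3 (101): 2 ones → 1
Block 4 (111): 3 ones → 1
Block 5 (101): 2 ones → 1
Block 6 (111): 3 ones → 1
Block 7 (000): 0 ones → 0
Block 8 (111): 3 ones → 1
Block 9 (000): 0 ones → 0
Block 10 (010): 1 one → 0
Block 11 (110): 2 ones → 1
Block 12 (111): 3 ones → 1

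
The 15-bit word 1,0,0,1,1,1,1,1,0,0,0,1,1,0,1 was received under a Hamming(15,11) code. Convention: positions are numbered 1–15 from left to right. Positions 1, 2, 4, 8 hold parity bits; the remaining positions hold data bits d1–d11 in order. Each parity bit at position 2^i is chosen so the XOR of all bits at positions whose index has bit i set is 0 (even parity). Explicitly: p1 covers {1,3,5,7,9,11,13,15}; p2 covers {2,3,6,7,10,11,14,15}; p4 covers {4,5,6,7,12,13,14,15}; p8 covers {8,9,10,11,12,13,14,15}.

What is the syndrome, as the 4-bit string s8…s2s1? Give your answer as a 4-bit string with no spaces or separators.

s1 (pos 1,3,5,7,9,11,13,15): 1⊕0⊕1⊕1⊕0⊕0⊕1⊕1 = 1
s2 (pos 2,3,6,7,10,11,14,15): 0⊕0⊕1⊕1⊕0⊕0⊕0⊕1 = 1
s4 (pos 4,5,6,7,12,13,14,15): 1⊕1⊕1⊕1⊕1⊕1⊕0⊕1 = 1
s8 (pos 8,9,10,11,12,13,14,15): 1⊕0⊕0⊕0⊕1⊕1⊕0⊕1 = 0
Syndrome s8…s1 = 0111 → error at position 7.

0111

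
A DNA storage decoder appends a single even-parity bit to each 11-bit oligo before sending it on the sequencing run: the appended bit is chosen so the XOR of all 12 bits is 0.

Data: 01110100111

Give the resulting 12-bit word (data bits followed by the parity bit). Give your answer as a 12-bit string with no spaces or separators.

XOR of the 11 data bits: 0⊕1⊕1⊕1⊕0⊕1⊕0⊕0⊕1⊕1⊕1 = 1
Parity bit = 1 (so all 12 bits XOR to 0).

011101001111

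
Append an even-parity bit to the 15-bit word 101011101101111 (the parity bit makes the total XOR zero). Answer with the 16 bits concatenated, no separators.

XOR of the 15 data bits: 1⊕0⊕1⊕0⊕1⊕1⊕1⊕0⊕1⊕1⊕0⊕1⊕1⊕1⊕1 = 1
Parity bit = 1 (so all 16 bits XOR to 0).

1010111011011111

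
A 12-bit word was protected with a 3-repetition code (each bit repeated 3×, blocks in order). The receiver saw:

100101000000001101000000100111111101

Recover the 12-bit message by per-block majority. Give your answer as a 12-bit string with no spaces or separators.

Block 1 (100): 1 one → 0
Block 2 (101): 2 ones → 1
Block 3 (000): 0 ones → 0
Block 4 (000): 0 ones → 0
Block 5 (001): 1 one → 0
Block 6 (101): 2 ones → 1
Block 7 (000): 0 ones → 0
Block 8 (000): 0 ones → 0
Block 9 (100): 1 one → 0
Block 10 (111): 3 ones → 1
Block 11 (111): 3 ones → 1
Block 12 (101): 2 ones → 1

010001000111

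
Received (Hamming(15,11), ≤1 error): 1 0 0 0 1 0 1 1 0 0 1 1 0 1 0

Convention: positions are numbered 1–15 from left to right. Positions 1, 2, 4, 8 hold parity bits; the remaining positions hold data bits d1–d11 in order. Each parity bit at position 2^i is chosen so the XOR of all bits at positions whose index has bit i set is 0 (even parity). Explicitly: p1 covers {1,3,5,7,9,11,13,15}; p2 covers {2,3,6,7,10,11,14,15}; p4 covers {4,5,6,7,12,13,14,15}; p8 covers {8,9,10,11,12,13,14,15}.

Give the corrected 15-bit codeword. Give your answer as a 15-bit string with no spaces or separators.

110010110011010

s1 (pos 1,3,5,7,9,11,13,15): 1⊕0⊕1⊕1⊕0⊕1⊕0⊕0 = 0
s2 (pos 2,3,6,7,10,11,14,15): 0⊕0⊕0⊕1⊕0⊕1⊕1⊕0 = 1
s4 (pos 4,5,6,7,12,13,14,15): 0⊕1⊕0⊕1⊕1⊕0⊕1⊕0 = 0
s8 (pos 8,9,10,11,12,13,14,15): 1⊕0⊕0⊕1⊕1⊕0⊕1⊕0 = 0
Syndrome s8…s1 = 0010 → error at position 2.
Flip position 2: 100010110011010 → 110010110011010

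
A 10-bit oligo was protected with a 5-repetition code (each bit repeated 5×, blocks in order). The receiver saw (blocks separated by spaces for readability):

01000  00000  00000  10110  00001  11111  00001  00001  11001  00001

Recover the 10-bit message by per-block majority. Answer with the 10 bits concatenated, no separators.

Block 1 (01000): 1 one → 0
Block 2 (00000): 0 ones → 0
Block 3 (00000): 0 ones → 0
Block 4 (10110): 3 ones → 1
Block 5 (00001): 1 one → 0
Block 6 (11111): 5 ones → 1
Block 7 (00001): 1 one → 0
Block 8 (00001): 1 one → 0
Block 9 (11001): 3 ones → 1
Block 10 (00001): 1 one → 0

0001010010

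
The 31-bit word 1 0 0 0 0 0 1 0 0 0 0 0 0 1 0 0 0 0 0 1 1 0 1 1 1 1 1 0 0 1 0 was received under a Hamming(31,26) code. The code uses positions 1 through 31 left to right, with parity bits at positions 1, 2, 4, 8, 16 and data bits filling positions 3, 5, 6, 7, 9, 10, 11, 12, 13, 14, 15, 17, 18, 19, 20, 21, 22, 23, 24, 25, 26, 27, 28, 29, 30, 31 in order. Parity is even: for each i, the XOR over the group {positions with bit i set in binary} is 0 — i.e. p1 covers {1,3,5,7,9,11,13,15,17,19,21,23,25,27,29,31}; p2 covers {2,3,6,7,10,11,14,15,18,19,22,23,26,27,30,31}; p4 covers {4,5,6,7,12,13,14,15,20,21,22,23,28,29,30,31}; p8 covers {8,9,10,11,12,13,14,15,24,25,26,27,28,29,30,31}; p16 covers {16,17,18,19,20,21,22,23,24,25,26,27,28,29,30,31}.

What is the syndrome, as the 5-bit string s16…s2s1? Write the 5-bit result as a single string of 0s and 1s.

s1 (pos 1,3,5,7,9,11,13,15,17,19,21,23,25,27,29,31): 1⊕0⊕0⊕1⊕0⊕0⊕0⊕0⊕0⊕0⊕1⊕1⊕1⊕1⊕0⊕0 = 0
s2 (pos 2,3,6,7,10,11,14,15,18,19,22,23,26,27,30,31): 0⊕0⊕0⊕1⊕0⊕0⊕1⊕0⊕0⊕0⊕0⊕1⊕1⊕1⊕1⊕0 = 0
s4 (pos 4,5,6,7,12,13,14,15,20,21,22,23,28,29,30,31): 0⊕0⊕0⊕1⊕0⊕0⊕1⊕0⊕1⊕1⊕0⊕1⊕0⊕0⊕1⊕0 = 0
s8 (pos 8,9,10,11,12,13,14,15,24,25,26,27,28,29,30,31): 0⊕0⊕0⊕0⊕0⊕0⊕1⊕0⊕1⊕1⊕1⊕1⊕0⊕0⊕1⊕0 = 0
s16 (pos 16,17,18,19,20,21,22,23,24,25,26,27,28,29,30,31): 0⊕0⊕0⊕0⊕1⊕1⊕0⊕1⊕1⊕1⊕1⊕1⊕0⊕0⊕1⊕0 = 0
Syndrome s16…s1 = 00000 → no error.

00000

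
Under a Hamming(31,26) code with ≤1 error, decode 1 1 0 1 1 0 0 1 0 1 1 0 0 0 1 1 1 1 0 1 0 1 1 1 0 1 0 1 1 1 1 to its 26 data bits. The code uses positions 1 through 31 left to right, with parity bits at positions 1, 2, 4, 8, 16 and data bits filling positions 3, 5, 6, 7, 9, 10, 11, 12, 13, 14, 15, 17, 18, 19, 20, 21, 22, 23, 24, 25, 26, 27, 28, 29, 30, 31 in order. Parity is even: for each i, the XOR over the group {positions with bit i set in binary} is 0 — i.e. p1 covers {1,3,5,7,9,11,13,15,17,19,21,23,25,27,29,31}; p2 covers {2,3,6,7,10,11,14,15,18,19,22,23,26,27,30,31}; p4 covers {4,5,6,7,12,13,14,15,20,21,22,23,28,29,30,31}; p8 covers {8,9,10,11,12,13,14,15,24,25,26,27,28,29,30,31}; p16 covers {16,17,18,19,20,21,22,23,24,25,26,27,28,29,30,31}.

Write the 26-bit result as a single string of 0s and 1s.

s1 (pos 1,3,5,7,9,11,13,15,17,19,21,23,25,27,29,31): 1⊕0⊕1⊕0⊕0⊕1⊕0⊕1⊕1⊕0⊕0⊕1⊕0⊕0⊕1⊕1 = 0
s2 (pos 2,3,6,7,10,11,14,15,18,19,22,23,26,27,30,31): 1⊕0⊕0⊕0⊕1⊕1⊕0⊕1⊕1⊕0⊕1⊕1⊕1⊕0⊕1⊕1 = 0
s4 (pos 4,5,6,7,12,13,14,15,20,21,22,23,28,29,30,31): 1⊕1⊕0⊕0⊕0⊕0⊕0⊕1⊕1⊕0⊕1⊕1⊕1⊕1⊕1⊕1 = 0
s8 (pos 8,9,10,11,12,13,14,15,24,25,26,27,28,29,30,31): 1⊕0⊕1⊕1⊕0⊕0⊕0⊕1⊕1⊕0⊕1⊕0⊕1⊕1⊕1⊕1 = 0
s16 (pos 16,17,18,19,20,21,22,23,24,25,26,27,28,29,30,31): 1⊕1⊕1⊕0⊕1⊕0⊕1⊕1⊕1⊕0⊕1⊕0⊕1⊕1⊕1⊕1 = 0
Syndrome s16…s1 = 00000 → no error.
Read data bits from positions 3,5,6,7,9,10,11,12,13,14,15,17,18,19,20,21,22,23,24,25,26,27,28,29,30,31: 01000110001110101110101111

01000110001110101110101111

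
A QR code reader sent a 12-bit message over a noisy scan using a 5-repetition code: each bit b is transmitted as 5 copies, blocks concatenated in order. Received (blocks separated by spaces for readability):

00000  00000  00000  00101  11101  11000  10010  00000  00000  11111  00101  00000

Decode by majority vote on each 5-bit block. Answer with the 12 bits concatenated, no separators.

000010000100

Block 1 (00000): 0 ones → 0
Block 2 (00000): 0 ones → 0
Block 3 (00000): 0 ones → 0
Block 4 (00101): 2 ones → 0
Block 5 (11101): 4 ones → 1
Block 6 (11000): 2 ones → 0
Block 7 (10010): 2 ones → 0
Block 8 (00000): 0 ones → 0
Block 9 (00000): 0 ones → 0
Block 10 (11111): 5 ones → 1
Block 11 (00101): 2 ones → 0
Block 12 (00000): 0 ones → 0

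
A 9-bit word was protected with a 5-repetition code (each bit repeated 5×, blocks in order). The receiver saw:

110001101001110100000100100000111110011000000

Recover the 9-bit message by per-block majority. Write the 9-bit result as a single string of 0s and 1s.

011000100

Block 1 (11000): 2 ones → 0
Block 2 (11010): 3 ones → 1
Block 3 (01110): 3 ones → 1
Block 4 (10000): 1 one → 0
Block 5 (01001): 2 ones → 0
Block 6 (00000): 0 ones → 0
Block 7 (11111): 5 ones → 1
Block 8 (00110): 2 ones → 0
Block 9 (00000): 0 ones → 0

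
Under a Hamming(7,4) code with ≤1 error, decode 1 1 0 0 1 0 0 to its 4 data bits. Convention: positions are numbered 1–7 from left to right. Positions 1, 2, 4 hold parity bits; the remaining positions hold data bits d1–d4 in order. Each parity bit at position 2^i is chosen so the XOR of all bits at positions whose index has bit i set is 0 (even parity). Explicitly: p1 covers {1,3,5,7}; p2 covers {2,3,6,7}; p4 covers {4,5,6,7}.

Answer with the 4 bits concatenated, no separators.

0110

s1 (pos 1,3,5,7): 1⊕0⊕1⊕0 = 0
s2 (pos 2,3,6,7): 1⊕0⊕0⊕0 = 1
s4 (pos 4,5,6,7): 0⊕1⊕0⊕0 = 1
Syndrome s4…s1 = 110 → error at position 6.
Flip position 6: 1100100 → 1100110
Read data bits from positions 3,5,6,7: 0110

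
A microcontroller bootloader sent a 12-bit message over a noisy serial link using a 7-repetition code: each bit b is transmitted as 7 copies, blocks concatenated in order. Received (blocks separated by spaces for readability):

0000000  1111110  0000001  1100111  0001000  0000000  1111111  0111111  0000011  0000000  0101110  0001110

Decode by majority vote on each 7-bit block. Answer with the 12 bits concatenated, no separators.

010100110010

Block 1 (0000000): 0 ones → 0
Block 2 (1111110): 6 ones → 1
Block 3 (0000001): 1 one → 0
Block 4 (1100111): 5 ones → 1
Block 5 (0001000): 1 one → 0
Block 6 (0000000): 0 ones → 0
Block 7 (1111111): 7 ones → 1
Block 8 (0111111): 6 ones → 1
Block 9 (0000011): 2 ones → 0
Block 10 (0000000): 0 ones → 0
Block 11 (0101110): 4 ones → 1
Block 12 (0001110): 3 ones → 0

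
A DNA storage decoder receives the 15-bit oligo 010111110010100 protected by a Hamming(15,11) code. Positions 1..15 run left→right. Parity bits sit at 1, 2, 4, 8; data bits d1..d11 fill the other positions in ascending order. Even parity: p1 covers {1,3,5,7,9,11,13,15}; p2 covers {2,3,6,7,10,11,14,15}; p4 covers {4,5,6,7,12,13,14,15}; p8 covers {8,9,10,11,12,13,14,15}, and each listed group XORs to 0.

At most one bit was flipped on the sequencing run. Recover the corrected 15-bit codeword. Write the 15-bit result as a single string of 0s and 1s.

s1 (pos 1,3,5,7,9,11,13,15): 0⊕0⊕1⊕1⊕0⊕1⊕1⊕0 = 0
s2 (pos 2,3,6,7,10,11,14,15): 1⊕0⊕1⊕1⊕0⊕1⊕0⊕0 = 0
s4 (pos 4,5,6,7,12,13,14,15): 1⊕1⊕1⊕1⊕0⊕1⊕0⊕0 = 1
s8 (pos 8,9,10,11,12,13,14,15): 1⊕0⊕0⊕1⊕0⊕1⊕0⊕0 = 1
Syndrome s8…s1 = 1100 → error at position 12.
Flip position 12: 010111110010100 → 010111110011100

010111110011100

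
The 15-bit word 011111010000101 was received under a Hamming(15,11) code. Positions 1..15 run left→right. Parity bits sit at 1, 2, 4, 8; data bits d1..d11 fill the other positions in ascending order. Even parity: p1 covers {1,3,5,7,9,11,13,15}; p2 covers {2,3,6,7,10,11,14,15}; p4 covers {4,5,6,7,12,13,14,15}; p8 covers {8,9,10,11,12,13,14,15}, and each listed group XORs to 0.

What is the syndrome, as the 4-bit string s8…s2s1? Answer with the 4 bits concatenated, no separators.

1100

s1 (pos 1,3,5,7,9,11,13,15): 0⊕1⊕1⊕0⊕0⊕0⊕1⊕1 = 0
s2 (pos 2,3,6,7,10,11,14,15): 1⊕1⊕1⊕0⊕0⊕0⊕0⊕1 = 0
s4 (pos 4,5,6,7,12,13,14,15): 1⊕1⊕1⊕0⊕0⊕1⊕0⊕1 = 1
s8 (pos 8,9,10,11,12,13,14,15): 1⊕0⊕0⊕0⊕0⊕1⊕0⊕1 = 1
Syndrome s8…s1 = 1100 → error at position 12.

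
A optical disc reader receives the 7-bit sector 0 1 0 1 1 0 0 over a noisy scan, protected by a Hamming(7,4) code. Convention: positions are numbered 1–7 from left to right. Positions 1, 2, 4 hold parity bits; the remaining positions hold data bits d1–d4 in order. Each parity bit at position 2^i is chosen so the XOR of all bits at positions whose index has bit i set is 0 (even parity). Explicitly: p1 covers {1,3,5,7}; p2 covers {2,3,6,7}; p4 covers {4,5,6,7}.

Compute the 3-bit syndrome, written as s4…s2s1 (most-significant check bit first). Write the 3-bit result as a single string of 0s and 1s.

011

s1 (pos 1,3,5,7): 0⊕0⊕1⊕0 = 1
s2 (pos 2,3,6,7): 1⊕0⊕0⊕0 = 1
s4 (pos 4,5,6,7): 1⊕1⊕0⊕0 = 0
Syndrome s4…s1 = 011 → error at position 3.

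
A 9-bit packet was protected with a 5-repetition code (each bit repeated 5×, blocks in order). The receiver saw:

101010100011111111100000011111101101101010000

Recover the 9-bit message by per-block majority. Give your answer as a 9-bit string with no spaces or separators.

Block 1 (10101): 3 ones → 1
Block 2 (01000): 1 one → 0
Block 3 (11111): 5 ones → 1
Block 4 (11110): 4 ones → 1
Block 5 (00000): 0 ones → 0
Block 6 (11111): 5 ones → 1
Block 7 (10110): 3 ones → 1
Block 8 (11010): 3 ones → 1
Block 9 (10000): 1 one → 0

101101110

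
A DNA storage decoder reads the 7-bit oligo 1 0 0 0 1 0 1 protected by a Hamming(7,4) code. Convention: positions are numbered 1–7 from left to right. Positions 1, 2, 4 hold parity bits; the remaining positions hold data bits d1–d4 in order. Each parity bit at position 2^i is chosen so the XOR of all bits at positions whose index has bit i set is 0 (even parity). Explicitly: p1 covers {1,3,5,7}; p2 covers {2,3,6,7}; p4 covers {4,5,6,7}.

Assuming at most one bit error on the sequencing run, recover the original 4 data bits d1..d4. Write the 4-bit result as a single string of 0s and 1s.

1101

s1 (pos 1,3,5,7): 1⊕0⊕1⊕1 = 1
s2 (pos 2,3,6,7): 0⊕0⊕0⊕1 = 1
s4 (pos 4,5,6,7): 0⊕1⊕0⊕1 = 0
Syndrome s4…s1 = 011 → error at position 3.
Flip position 3: 1000101 → 1010101
Read data bits from positions 3,5,6,7: 1101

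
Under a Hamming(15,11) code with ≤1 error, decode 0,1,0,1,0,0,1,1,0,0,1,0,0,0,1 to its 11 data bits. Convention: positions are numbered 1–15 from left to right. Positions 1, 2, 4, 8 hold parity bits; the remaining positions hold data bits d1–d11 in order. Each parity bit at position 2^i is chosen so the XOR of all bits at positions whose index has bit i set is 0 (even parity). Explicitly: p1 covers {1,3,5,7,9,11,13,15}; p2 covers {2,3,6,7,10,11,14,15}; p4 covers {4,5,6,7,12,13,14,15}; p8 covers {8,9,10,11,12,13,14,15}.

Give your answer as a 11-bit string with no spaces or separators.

s1 (pos 1,3,5,7,9,11,13,15): 0⊕0⊕0⊕1⊕0⊕1⊕0⊕1 = 1
s2 (pos 2,3,6,7,10,11,14,15): 1⊕0⊕0⊕1⊕0⊕1⊕0⊕1 = 0
s4 (pos 4,5,6,7,12,13,14,15): 1⊕0⊕0⊕1⊕0⊕0⊕0⊕1 = 1
s8 (pos 8,9,10,11,12,13,14,15): 1⊕0⊕0⊕1⊕0⊕0⊕0⊕1 = 1
Syndrome s8…s1 = 1101 → error at position 13.
Flip position 13: 010100110010001 → 010100110010101
Read data bits from positions 3,5,6,7,9,10,11,12,13,14,15: 00010010101

00010010101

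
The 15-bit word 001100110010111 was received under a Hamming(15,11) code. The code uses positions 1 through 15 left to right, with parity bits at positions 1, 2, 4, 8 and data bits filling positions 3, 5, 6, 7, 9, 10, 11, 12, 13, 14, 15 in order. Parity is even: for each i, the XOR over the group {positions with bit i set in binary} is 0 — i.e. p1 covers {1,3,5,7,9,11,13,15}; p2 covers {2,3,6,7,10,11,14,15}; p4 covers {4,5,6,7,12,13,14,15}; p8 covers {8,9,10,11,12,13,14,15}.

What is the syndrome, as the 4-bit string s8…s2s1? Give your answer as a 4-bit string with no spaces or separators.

1111

s1 (pos 1,3,5,7,9,11,13,15): 0⊕1⊕0⊕1⊕0⊕1⊕1⊕1 = 1
s2 (pos 2,3,6,7,10,11,14,15): 0⊕1⊕0⊕1⊕0⊕1⊕1⊕1 = 1
s4 (pos 4,5,6,7,12,13,14,15): 1⊕0⊕0⊕1⊕0⊕1⊕1⊕1 = 1
s8 (pos 8,9,10,11,12,13,14,15): 1⊕0⊕0⊕1⊕0⊕1⊕1⊕1 = 1
Syndrome s8…s1 = 1111 → error at position 15.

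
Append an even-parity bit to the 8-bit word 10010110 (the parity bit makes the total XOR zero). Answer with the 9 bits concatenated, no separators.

100101100

XOR of the 8 data bits: 1⊕0⊕0⊕1⊕0⊕1⊕1⊕0 = 0
Parity bit = 0 (so all 9 bits XOR to 0).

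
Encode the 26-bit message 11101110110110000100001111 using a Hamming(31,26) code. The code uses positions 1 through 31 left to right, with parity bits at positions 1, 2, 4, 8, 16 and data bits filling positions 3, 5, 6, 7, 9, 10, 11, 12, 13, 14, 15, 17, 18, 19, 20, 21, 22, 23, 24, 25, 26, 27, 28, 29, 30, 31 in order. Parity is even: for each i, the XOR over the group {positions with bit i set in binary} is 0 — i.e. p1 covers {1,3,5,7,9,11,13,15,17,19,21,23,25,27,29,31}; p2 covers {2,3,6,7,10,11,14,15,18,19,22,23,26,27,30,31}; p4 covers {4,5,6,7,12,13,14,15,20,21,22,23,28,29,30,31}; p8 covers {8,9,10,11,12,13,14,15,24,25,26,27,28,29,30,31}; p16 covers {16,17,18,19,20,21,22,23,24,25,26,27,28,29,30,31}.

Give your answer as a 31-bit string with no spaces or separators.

1111110111101101110000100001111

Place data at non-parity positions: p1 p2 1 p4 1 1 0 p8 1 1 1 0 1 1 0 p16 1 1 0 0 0 0 1 0 0 0 0 1 1 1 1
p1 (pos 1,3,5,7,9,11,13,15,17,19,21,23,25,27,29,31): XOR of data positions = 1⊕1⊕0⊕1⊕1⊕1⊕0⊕1⊕0⊕0⊕1⊕0⊕0⊕1⊕1 = 1
p2 (pos 2,3,6,7,10,11,14,15,18,19,22,23,26,27,30,31): XOR of data positions = 1⊕1⊕0⊕1⊕1⊕1⊕0⊕1⊕0⊕0⊕1⊕0⊕0⊕1⊕1 = 1
p4 (pos 4,5,6,7,12,13,14,15,20,21,22,23,28,29,30,31): XOR of data positions = 1⊕1⊕0⊕0⊕1⊕1⊕0⊕0⊕0⊕0⊕1⊕1⊕1⊕1⊕1 = 1
p8 (pos 8,9,10,11,12,13,14,15,24,25,26,27,28,29,30,31): XOR of data positions = 1⊕1⊕1⊕0⊕1⊕1⊕0⊕0⊕0⊕0⊕0⊕1⊕1⊕1⊕1 = 1
p16 (pos 16,17,18,19,20,21,22,23,24,25,26,27,28,29,30,31): XOR of data positions = 1⊕1⊕0⊕0⊕0⊕0⊕1⊕0⊕0⊕0⊕0⊕1⊕1⊕1⊕1 = 1
Codeword: 1111110111101101110000100001111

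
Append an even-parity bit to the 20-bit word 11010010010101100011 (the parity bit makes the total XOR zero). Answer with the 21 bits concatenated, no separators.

110100100101011000110

XOR of the 20 data bits: 1⊕1⊕0⊕1⊕0⊕0⊕1⊕0⊕0⊕1⊕0⊕1⊕0⊕1⊕1⊕0⊕0⊕0⊕1⊕1 = 0
Parity bit = 0 (so all 21 bits XOR to 0).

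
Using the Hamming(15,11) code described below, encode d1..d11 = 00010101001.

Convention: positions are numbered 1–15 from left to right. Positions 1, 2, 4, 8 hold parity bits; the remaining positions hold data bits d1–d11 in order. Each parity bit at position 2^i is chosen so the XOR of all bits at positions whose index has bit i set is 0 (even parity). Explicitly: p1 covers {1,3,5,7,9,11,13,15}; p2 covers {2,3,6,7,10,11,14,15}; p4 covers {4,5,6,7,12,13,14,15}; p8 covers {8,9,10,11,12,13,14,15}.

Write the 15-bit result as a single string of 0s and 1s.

Place data at non-parity positions: p1 p2 0 p4 0 0 1 p8 0 1 0 1 0 0 1
p1 (pos 1,3,5,7,9,11,13,15): XOR of data positions = 0⊕0⊕1⊕0⊕0⊕0⊕1 = 0
p2 (pos 2,3,6,7,10,11,14,15): XOR of data positions = 0⊕0⊕1⊕1⊕0⊕0⊕1 = 1
p4 (pos 4,5,6,7,12,13,14,15): XOR of data positions = 0⊕0⊕1⊕1⊕0⊕0⊕1 = 1
p8 (pos 8,9,10,11,12,13,14,15): XOR of data positions = 0⊕1⊕0⊕1⊕0⊕0⊕1 = 1
Codeword: 010100110101001

010100110101001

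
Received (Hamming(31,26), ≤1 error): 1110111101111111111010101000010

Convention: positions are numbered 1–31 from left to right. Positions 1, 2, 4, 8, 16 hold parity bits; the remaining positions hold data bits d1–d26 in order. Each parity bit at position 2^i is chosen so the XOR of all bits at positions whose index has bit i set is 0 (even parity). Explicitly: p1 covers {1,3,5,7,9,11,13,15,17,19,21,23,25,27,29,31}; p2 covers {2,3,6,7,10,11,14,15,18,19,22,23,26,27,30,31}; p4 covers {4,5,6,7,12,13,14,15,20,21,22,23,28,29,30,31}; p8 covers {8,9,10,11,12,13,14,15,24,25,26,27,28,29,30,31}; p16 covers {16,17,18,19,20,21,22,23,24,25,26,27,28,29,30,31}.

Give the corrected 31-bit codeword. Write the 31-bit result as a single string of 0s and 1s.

s1 (pos 1,3,5,7,9,11,13,15,17,19,21,23,25,27,29,31): 1⊕1⊕1⊕1⊕0⊕1⊕1⊕1⊕1⊕1⊕1⊕1⊕1⊕0⊕0⊕0 = 0
s2 (pos 2,3,6,7,10,11,14,15,18,19,22,23,26,27,30,31): 1⊕1⊕1⊕1⊕1⊕1⊕1⊕1⊕1⊕1⊕0⊕1⊕0⊕0⊕1⊕0 = 0
s4 (pos 4,5,6,7,12,13,14,15,20,21,22,23,28,29,30,31): 0⊕1⊕1⊕1⊕1⊕1⊕1⊕1⊕0⊕1⊕0⊕1⊕0⊕0⊕1⊕0 = 0
s8 (pos 8,9,10,11,12,13,14,15,24,25,26,27,28,29,30,31): 1⊕0⊕1⊕1⊕1⊕1⊕1⊕1⊕0⊕1⊕0⊕0⊕0⊕0⊕1⊕0 = 1
s16 (pos 16,17,18,19,20,21,22,23,24,25,26,27,28,29,30,31): 1⊕1⊕1⊕1⊕0⊕1⊕0⊕1⊕0⊕1⊕0⊕0⊕0⊕0⊕1⊕0 = 0
Syndrome s16…s1 = 01000 → error at position 8.
Flip position 8: 1110111101111111111010101000010 → 1110111001111111111010101000010

1110111001111111111010101000010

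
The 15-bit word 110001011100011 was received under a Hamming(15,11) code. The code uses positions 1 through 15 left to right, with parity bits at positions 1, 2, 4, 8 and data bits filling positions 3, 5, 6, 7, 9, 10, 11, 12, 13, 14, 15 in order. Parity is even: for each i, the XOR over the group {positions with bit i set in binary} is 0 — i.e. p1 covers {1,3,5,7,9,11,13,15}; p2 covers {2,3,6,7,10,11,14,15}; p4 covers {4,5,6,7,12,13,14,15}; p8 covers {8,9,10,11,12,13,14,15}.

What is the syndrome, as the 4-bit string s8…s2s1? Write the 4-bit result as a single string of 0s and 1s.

s1 (pos 1,3,5,7,9,11,13,15): 1⊕0⊕0⊕0⊕1⊕0⊕0⊕1 = 1
s2 (pos 2,3,6,7,10,11,14,15): 1⊕0⊕1⊕0⊕1⊕0⊕1⊕1 = 1
s4 (pos 4,5,6,7,12,13,14,15): 0⊕0⊕1⊕0⊕0⊕0⊕1⊕1 = 1
s8 (pos 8,9,10,11,12,13,14,15): 1⊕1⊕1⊕0⊕0⊕0⊕1⊕1 = 1
Syndrome s8…s1 = 1111 → error at position 15.

1111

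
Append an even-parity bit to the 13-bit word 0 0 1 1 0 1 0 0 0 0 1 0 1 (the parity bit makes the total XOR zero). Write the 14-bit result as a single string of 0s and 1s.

XOR of the 13 data bits: 0⊕0⊕1⊕1⊕0⊕1⊕0⊕0⊕0⊕0⊕1⊕0⊕1 = 1
Parity bit = 1 (so all 14 bits XOR to 0).

00110100001011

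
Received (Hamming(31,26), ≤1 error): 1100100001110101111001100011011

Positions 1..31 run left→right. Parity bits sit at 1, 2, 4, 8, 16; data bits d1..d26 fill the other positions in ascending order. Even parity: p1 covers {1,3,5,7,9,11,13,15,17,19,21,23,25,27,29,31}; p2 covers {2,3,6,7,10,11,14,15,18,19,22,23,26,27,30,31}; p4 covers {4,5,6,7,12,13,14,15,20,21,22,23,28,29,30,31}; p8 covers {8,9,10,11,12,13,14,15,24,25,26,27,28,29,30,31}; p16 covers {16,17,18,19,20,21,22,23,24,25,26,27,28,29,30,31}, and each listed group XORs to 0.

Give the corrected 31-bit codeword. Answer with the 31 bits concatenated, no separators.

s1 (pos 1,3,5,7,9,11,13,15,17,19,21,23,25,27,29,31): 1⊕0⊕1⊕0⊕0⊕1⊕0⊕0⊕1⊕1⊕0⊕1⊕0⊕1⊕0⊕1 = 0
s2 (pos 2,3,6,7,10,11,14,15,18,19,22,23,26,27,30,31): 1⊕0⊕0⊕0⊕1⊕1⊕1⊕0⊕1⊕1⊕1⊕1⊕0⊕1⊕1⊕1 = 1
s4 (pos 4,5,6,7,12,13,14,15,20,21,22,23,28,29,30,31): 0⊕1⊕0⊕0⊕1⊕0⊕1⊕0⊕0⊕0⊕1⊕1⊕1⊕0⊕1⊕1 = 0
s8 (pos 8,9,10,11,12,13,14,15,24,25,26,27,28,29,30,31): 0⊕0⊕1⊕1⊕1⊕0⊕1⊕0⊕0⊕0⊕0⊕1⊕1⊕0⊕1⊕1 = 0
s16 (pos 16,17,18,19,20,21,22,23,24,25,26,27,28,29,30,31): 1⊕1⊕1⊕1⊕0⊕0⊕1⊕1⊕0⊕0⊕0⊕1⊕1⊕0⊕1⊕1 = 0
Syndrome s16…s1 = 00010 → error at position 2.
Flip position 2: 1100100001110101111001100011011 → 1000100001110101111001100011011

1000100001110101111001100011011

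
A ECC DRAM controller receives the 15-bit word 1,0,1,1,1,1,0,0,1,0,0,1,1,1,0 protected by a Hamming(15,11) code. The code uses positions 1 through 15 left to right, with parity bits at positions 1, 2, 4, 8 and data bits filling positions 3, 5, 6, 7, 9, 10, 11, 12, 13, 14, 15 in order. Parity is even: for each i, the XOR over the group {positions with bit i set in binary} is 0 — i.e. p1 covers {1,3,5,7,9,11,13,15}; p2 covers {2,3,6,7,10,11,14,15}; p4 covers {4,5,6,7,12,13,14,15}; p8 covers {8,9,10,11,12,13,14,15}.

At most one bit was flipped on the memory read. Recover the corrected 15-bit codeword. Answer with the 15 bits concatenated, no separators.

100111001001110

s1 (pos 1,3,5,7,9,11,13,15): 1⊕1⊕1⊕0⊕1⊕0⊕1⊕0 = 1
s2 (pos 2,3,6,7,10,11,14,15): 0⊕1⊕1⊕0⊕0⊕0⊕1⊕0 = 1
s4 (pos 4,5,6,7,12,13,14,15): 1⊕1⊕1⊕0⊕1⊕1⊕1⊕0 = 0
s8 (pos 8,9,10,11,12,13,14,15): 0⊕1⊕0⊕0⊕1⊕1⊕1⊕0 = 0
Syndrome s8…s1 = 0011 → error at position 3.
Flip position 3: 101111001001110 → 100111001001110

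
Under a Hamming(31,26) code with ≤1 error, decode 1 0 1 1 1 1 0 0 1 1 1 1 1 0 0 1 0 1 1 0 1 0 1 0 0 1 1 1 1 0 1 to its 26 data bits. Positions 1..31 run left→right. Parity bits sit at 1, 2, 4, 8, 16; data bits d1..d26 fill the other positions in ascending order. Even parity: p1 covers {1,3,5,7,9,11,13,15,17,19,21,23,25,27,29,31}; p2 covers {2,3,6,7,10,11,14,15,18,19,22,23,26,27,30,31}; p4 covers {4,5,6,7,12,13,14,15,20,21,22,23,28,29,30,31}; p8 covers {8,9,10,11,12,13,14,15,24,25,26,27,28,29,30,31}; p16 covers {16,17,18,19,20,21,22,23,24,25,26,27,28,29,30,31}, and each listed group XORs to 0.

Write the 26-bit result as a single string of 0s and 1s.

11101111100011010100111101

s1 (pos 1,3,5,7,9,11,13,15,17,19,21,23,25,27,29,31): 1⊕1⊕1⊕0⊕1⊕1⊕1⊕0⊕0⊕1⊕1⊕1⊕0⊕1⊕1⊕1 = 0
s2 (pos 2,3,6,7,10,11,14,15,18,19,22,23,26,27,30,31): 0⊕1⊕1⊕0⊕1⊕1⊕0⊕0⊕1⊕1⊕0⊕1⊕1⊕1⊕0⊕1 = 0
s4 (pos 4,5,6,7,12,13,14,15,20,21,22,23,28,29,30,31): 1⊕1⊕1⊕0⊕1⊕1⊕0⊕0⊕0⊕1⊕0⊕1⊕1⊕1⊕0⊕1 = 0
s8 (pos 8,9,10,11,12,13,14,15,24,25,26,27,28,29,30,31): 0⊕1⊕1⊕1⊕1⊕1⊕0⊕0⊕0⊕0⊕1⊕1⊕1⊕1⊕0⊕1 = 0
s16 (pos 16,17,18,19,20,21,22,23,24,25,26,27,28,29,30,31): 1⊕0⊕1⊕1⊕0⊕1⊕0⊕1⊕0⊕0⊕1⊕1⊕1⊕1⊕0⊕1 = 0
Syndrome s16…s1 = 00000 → no error.
Read data bits from positions 3,5,6,7,9,10,11,12,13,14,15,17,18,19,20,21,22,23,24,25,26,27,28,29,30,31: 11101111100011010100111101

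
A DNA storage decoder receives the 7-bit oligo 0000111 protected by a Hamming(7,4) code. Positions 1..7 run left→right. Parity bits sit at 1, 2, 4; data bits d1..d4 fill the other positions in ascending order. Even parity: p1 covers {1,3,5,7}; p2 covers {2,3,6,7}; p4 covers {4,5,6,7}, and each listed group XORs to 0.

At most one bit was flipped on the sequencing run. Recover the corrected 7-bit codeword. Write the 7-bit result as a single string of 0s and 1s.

s1 (pos 1,3,5,7): 0⊕0⊕1⊕1 = 0
s2 (pos 2,3,6,7): 0⊕0⊕1⊕1 = 0
s4 (pos 4,5,6,7): 0⊕1⊕1⊕1 = 1
Syndrome s4…s1 = 100 → error at position 4.
Flip position 4: 0000111 → 0001111

0001111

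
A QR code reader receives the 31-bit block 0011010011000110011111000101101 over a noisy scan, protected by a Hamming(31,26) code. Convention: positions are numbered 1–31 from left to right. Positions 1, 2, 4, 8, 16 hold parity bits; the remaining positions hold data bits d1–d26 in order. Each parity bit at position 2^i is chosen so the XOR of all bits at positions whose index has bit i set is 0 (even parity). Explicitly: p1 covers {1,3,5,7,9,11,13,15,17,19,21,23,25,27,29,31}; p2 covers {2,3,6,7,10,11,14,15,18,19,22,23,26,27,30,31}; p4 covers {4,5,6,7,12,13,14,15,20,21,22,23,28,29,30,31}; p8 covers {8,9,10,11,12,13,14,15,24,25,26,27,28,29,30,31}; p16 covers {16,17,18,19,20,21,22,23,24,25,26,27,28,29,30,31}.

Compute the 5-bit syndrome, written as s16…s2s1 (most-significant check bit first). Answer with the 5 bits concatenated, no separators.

10001

s1 (pos 1,3,5,7,9,11,13,15,17,19,21,23,25,27,29,31): 0⊕1⊕0⊕0⊕1⊕0⊕0⊕1⊕0⊕1⊕1⊕0⊕0⊕0⊕1⊕1 = 1
s2 (pos 2,3,6,7,10,11,14,15,18,19,22,23,26,27,30,31): 0⊕1⊕1⊕0⊕1⊕0⊕1⊕1⊕1⊕1⊕1⊕0⊕1⊕0⊕0⊕1 = 0
s4 (pos 4,5,6,7,12,13,14,15,20,21,22,23,28,29,30,31): 1⊕0⊕1⊕0⊕0⊕0⊕1⊕1⊕1⊕1⊕1⊕0⊕1⊕1⊕0⊕1 = 0
s8 (pos 8,9,10,11,12,13,14,15,24,25,26,27,28,29,30,31): 0⊕1⊕1⊕0⊕0⊕0⊕1⊕1⊕0⊕0⊕1⊕0⊕1⊕1⊕0⊕1 = 0
s16 (pos 16,17,18,19,20,21,22,23,24,25,26,27,28,29,30,31): 0⊕0⊕1⊕1⊕1⊕1⊕1⊕0⊕0⊕0⊕1⊕0⊕1⊕1⊕0⊕1 = 1
Syndrome s16…s1 = 10001 → error at position 17.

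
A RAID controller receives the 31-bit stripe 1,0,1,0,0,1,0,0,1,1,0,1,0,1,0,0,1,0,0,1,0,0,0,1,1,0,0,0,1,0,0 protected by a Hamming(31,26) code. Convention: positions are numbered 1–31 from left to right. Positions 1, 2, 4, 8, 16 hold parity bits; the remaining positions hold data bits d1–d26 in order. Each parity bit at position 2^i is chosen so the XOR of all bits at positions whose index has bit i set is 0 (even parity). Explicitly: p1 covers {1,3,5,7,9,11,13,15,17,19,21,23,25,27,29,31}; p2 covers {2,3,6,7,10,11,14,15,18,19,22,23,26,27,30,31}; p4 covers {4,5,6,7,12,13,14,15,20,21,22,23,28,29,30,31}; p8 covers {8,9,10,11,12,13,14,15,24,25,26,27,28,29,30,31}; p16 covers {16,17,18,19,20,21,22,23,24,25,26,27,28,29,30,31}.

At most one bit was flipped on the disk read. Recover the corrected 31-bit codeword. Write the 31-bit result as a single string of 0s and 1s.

1010010011010100100100011001100

s1 (pos 1,3,5,7,9,11,13,15,17,19,21,23,25,27,29,31): 1⊕1⊕0⊕0⊕1⊕0⊕0⊕0⊕1⊕0⊕0⊕0⊕1⊕0⊕1⊕0 = 0
s2 (pos 2,3,6,7,10,11,14,15,18,19,22,23,26,27,30,31): 0⊕1⊕1⊕0⊕1⊕0⊕1⊕0⊕0⊕0⊕0⊕0⊕0⊕0⊕0⊕0 = 0
s4 (pos 4,5,6,7,12,13,14,15,20,21,22,23,28,29,30,31): 0⊕0⊕1⊕0⊕1⊕0⊕1⊕0⊕1⊕0⊕0⊕0⊕0⊕1⊕0⊕0 = 1
s8 (pos 8,9,10,11,12,13,14,15,24,25,26,27,28,29,30,31): 0⊕1⊕1⊕0⊕1⊕0⊕1⊕0⊕1⊕1⊕0⊕0⊕0⊕1⊕0⊕0 = 1
s16 (pos 16,17,18,19,20,21,22,23,24,25,26,27,28,29,30,31): 0⊕1⊕0⊕0⊕1⊕0⊕0⊕0⊕1⊕1⊕0⊕0⊕0⊕1⊕0⊕0 = 1
Syndrome s16…s1 = 11100 → error at position 28.
Flip position 28: 1010010011010100100100011000100 → 1010010011010100100100011001100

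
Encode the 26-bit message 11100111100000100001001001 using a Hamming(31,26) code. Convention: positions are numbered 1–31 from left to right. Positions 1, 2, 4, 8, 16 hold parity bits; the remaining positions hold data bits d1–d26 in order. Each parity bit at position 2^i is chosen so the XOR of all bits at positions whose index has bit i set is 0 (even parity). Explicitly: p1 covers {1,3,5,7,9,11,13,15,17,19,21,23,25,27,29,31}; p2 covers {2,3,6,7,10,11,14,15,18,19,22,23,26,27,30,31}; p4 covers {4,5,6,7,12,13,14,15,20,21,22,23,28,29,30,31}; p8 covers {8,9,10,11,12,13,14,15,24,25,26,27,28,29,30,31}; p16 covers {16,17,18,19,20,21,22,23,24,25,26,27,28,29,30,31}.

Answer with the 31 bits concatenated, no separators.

0111110101111000000100001001001

Place data at non-parity positions: p1 p2 1 p4 1 1 0 p8 0 1 1 1 1 0 0 p16 0 0 0 1 0 0 0 0 1 0 0 1 0 0 1
p1 (pos 1,3,5,7,9,11,13,15,17,19,21,23,25,27,29,31): XOR of data positions = 1⊕1⊕0⊕0⊕1⊕1⊕0⊕0⊕0⊕0⊕0⊕1⊕0⊕0⊕1 = 0
p2 (pos 2,3,6,7,10,11,14,15,18,19,22,23,26,27,30,31): XOR of data positions = 1⊕1⊕0⊕1⊕1⊕0⊕0⊕0⊕0⊕0⊕0⊕0⊕0⊕0⊕1 = 1
p4 (pos 4,5,6,7,12,13,14,15,20,21,22,23,28,29,30,31): XOR of data positions = 1⊕1⊕0⊕1⊕1⊕0⊕0⊕1⊕0⊕0⊕0⊕1⊕0⊕0⊕1 = 1
p8 (pos 8,9,10,11,12,13,14,15,24,25,26,27,28,29,30,31): XOR of data positions = 0⊕1⊕1⊕1⊕1⊕0⊕0⊕0⊕1⊕0⊕0⊕1⊕0⊕0⊕1 = 1
p16 (pos 16,17,18,19,20,21,22,23,24,25,26,27,28,29,30,31): XOR of data positions = 0⊕0⊕0⊕1⊕0⊕0⊕0⊕0⊕1⊕0⊕0⊕1⊕0⊕0⊕1 = 0
Codeword: 0111110101111000000100001001001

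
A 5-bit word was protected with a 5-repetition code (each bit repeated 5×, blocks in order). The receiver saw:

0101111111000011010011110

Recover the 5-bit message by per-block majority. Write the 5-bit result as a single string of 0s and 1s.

11001

Block 1 (01011): 3 ones → 1
Block 2 (11111): 5 ones → 1
Block 3 (00001): 1 one → 0
Block 4 (10100): 2 ones → 0
Block 5 (11110): 4 ones → 1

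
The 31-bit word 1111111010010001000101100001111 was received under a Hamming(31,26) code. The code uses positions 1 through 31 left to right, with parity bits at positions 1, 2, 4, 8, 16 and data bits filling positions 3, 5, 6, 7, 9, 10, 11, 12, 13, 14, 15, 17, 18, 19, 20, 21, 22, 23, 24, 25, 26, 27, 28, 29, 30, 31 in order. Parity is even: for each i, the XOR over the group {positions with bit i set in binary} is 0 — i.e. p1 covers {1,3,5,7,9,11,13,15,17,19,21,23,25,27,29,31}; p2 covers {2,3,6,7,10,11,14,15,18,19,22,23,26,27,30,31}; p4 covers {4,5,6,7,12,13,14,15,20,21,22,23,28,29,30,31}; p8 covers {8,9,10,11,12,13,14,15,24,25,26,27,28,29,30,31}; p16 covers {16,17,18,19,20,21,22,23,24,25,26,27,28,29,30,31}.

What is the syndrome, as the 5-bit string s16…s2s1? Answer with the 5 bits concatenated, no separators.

00000

s1 (pos 1,3,5,7,9,11,13,15,17,19,21,23,25,27,29,31): 1⊕1⊕1⊕1⊕1⊕0⊕0⊕0⊕0⊕0⊕0⊕1⊕0⊕0⊕1⊕1 = 0
s2 (pos 2,3,6,7,10,11,14,15,18,19,22,23,26,27,30,31): 1⊕1⊕1⊕1⊕0⊕0⊕0⊕0⊕0⊕0⊕1⊕1⊕0⊕0⊕1⊕1 = 0
s4 (pos 4,5,6,7,12,13,14,15,20,21,22,23,28,29,30,31): 1⊕1⊕1⊕1⊕1⊕0⊕0⊕0⊕1⊕0⊕1⊕1⊕1⊕1⊕1⊕1 = 0
s8 (pos 8,9,10,11,12,13,14,15,24,25,26,27,28,29,30,31): 0⊕1⊕0⊕0⊕1⊕0⊕0⊕0⊕0⊕0⊕0⊕0⊕1⊕1⊕1⊕1 = 0
s16 (pos 16,17,18,19,20,21,22,23,24,25,26,27,28,29,30,31): 1⊕0⊕0⊕0⊕1⊕0⊕1⊕1⊕0⊕0⊕0⊕0⊕1⊕1⊕1⊕1 = 0
Syndrome s16…s1 = 00000 → no error.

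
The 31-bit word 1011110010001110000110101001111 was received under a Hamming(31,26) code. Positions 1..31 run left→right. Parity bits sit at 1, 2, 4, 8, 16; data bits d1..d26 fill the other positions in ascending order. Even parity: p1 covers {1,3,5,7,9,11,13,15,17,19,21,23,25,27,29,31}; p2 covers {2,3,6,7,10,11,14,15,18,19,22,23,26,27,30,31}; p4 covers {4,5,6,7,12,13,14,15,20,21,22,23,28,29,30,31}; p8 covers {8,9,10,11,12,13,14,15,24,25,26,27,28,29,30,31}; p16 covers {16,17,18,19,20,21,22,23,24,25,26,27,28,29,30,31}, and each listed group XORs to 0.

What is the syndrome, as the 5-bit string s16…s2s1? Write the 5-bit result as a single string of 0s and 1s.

01111

s1 (pos 1,3,5,7,9,11,13,15,17,19,21,23,25,27,29,31): 1⊕1⊕1⊕0⊕1⊕0⊕1⊕1⊕0⊕0⊕1⊕1⊕1⊕0⊕1⊕1 = 1
s2 (pos 2,3,6,7,10,11,14,15,18,19,22,23,26,27,30,31): 0⊕1⊕1⊕0⊕0⊕0⊕1⊕1⊕0⊕0⊕0⊕1⊕0⊕0⊕1⊕1 = 1
s4 (pos 4,5,6,7,12,13,14,15,20,21,22,23,28,29,30,31): 1⊕1⊕1⊕0⊕0⊕1⊕1⊕1⊕1⊕1⊕0⊕1⊕1⊕1⊕1⊕1 = 1
s8 (pos 8,9,10,11,12,13,14,15,24,25,26,27,28,29,30,31): 0⊕1⊕0⊕0⊕0⊕1⊕1⊕1⊕0⊕1⊕0⊕0⊕1⊕1⊕1⊕1 = 1
s16 (pos 16,17,18,19,20,21,22,23,24,25,26,27,28,29,30,31): 0⊕0⊕0⊕0⊕1⊕1⊕0⊕1⊕0⊕1⊕0⊕0⊕1⊕1⊕1⊕1 = 0
Syndrome s16…s1 = 01111 → error at position 15.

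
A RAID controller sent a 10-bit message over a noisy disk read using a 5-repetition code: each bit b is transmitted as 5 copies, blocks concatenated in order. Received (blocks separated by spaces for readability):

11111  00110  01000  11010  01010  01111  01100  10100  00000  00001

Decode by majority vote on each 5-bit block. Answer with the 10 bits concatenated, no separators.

1001010000

Block 1 (11111): 5 ones → 1
Block 2 (00110): 2 ones → 0
Block 3 (01000): 1 one → 0
Block 4 (11010): 3 ones → 1
Block 5 (01010): 2 ones → 0
Block 6 (01111): 4 ones → 1
Block 7 (01100): 2 ones → 0
Block 8 (10100): 2 ones → 0
Block 9 (00000): 0 ones → 0
Block 10 (00001): 1 one → 0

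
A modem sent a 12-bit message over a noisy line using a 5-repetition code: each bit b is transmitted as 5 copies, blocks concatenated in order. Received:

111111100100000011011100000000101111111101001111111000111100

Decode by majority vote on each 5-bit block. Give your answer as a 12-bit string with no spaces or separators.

110100110101

Block 1 (11111): 5 ones → 1
Block 2 (11001): 3 ones → 1
Block 3 (00000): 0 ones → 0
Block 4 (01101): 3 ones → 1
Block 5 (11000): 2 ones → 0
Block 6 (00000): 0 ones → 0
Block 7 (10111): 4 ones → 1
Block 8 (11111): 5 ones → 1
Block 9 (01001): 2 ones → 0
Block 10 (11111): 5 ones → 1
Block 11 (10001): 2 ones → 0
Block 12 (11100): 3 ones → 1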